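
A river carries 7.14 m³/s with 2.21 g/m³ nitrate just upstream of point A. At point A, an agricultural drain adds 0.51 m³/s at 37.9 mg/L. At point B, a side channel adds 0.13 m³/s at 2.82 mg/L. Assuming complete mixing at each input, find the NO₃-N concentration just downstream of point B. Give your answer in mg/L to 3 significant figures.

After input A: C = (7.14·2.21 + 0.51·37.9) / 7.65 = 4.589 mg/L.
After input B: C = (7.65·4.589 + 0.13·2.82) / 7.78 = 4.56 mg/L.

4.56 mg/L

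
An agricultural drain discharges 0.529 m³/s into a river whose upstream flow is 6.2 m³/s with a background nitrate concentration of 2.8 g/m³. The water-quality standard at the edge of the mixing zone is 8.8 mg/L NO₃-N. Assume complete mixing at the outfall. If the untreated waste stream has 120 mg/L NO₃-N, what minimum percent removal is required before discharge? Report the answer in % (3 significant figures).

34.1 %

Mass balance: 8.8·6.729 = 0.529·Cₑ + 6.2·2.8.
Cₑ = (59.22 − 17.36) / 0.529 = 79.12 mg/L.
Required removal = 1 − 79.12/120 = 34.07 %.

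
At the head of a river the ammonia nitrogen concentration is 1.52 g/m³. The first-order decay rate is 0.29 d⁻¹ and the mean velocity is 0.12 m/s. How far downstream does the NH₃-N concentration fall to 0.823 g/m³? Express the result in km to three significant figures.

From C = C₀·e^(−kt), t = ln(C₀/C)/k = ln(1.52/0.823)/0.29 = 0.6135/0.29 = 2.116 d.
Distance = v·t = 0.12 m/s × 1.828e+05 s = 2.193e+04 m = 21.93 km.

21.9 km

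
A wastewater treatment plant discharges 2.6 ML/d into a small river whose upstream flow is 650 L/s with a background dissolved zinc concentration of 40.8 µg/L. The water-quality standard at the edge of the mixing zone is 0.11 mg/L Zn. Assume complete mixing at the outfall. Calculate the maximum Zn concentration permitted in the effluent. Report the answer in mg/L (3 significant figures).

1.60 mg/L

2.6 ML/d = 0.03009 m³/s.
650 L/s = 0.65 m³/s.
40.8 µg/L = 0.0408 mg/L.
Mass balance: 0.11·0.6801 = 0.03009·Cₑ + 0.65·0.0408.
Cₑ = (0.07481 − 0.02652) / 0.03009 = 1.605 mg/L.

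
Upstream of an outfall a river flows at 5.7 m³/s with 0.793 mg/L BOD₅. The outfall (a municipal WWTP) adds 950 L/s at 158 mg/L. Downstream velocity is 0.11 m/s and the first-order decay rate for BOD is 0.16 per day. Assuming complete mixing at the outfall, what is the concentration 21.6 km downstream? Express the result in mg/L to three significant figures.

950 L/s = 0.95 m³/s.
After complete mixing, C₀ = (0.95·158 + 5.7·0.793) / 6.65 = 23.25 mg/L.
Travel time t = 2.16e+04 m / 0.11 m/s = 1.964e+05 s = 2.273 d.
C = 23.25·exp(−0.16·2.273) = 23.25·0.6951 = 16.16 mg/L.

16.2 mg/L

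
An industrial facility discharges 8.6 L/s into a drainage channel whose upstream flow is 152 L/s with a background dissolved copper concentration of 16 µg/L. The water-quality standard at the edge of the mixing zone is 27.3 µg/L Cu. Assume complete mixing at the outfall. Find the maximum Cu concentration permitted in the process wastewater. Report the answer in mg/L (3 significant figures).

8.6 L/s = 0.0086 m³/s.
152 L/s = 0.152 m³/s.
16 µg/L = 0.016 mg/L.
27.3 µg/L = 0.0273 mg/L.
Mass balance: 0.0273·0.1606 = 0.0086·Cₑ + 0.152·0.016.
Cₑ = (0.004384 − 0.002432) / 0.0086 = 0.227 mg/L.

0.227 mg/L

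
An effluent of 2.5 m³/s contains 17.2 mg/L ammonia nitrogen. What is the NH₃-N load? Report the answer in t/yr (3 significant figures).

Mass flux = Q·C = 2.5 m³/s × 17.2 g/m³ = 43 g/s.
= 43 g/s × 31.56 = 1357 t/yr.

1360 t/yr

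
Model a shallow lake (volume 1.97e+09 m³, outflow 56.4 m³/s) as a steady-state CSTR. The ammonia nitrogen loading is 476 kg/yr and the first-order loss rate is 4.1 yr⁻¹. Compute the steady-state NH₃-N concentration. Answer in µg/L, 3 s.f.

Outflow Q = 56.4 m³/s × 3.156e+07 s/yr = 1.78e+09 m³/yr.
Steady-state CSTR mass balance: W = Q·C + k·V·C, so C = W/(Q + kV).
Q + kV = 1.78e+09 + 4.1·1.97e+09 = 9.857e+09 m³/yr.
C = 476/9.857e+09 = 4.829e-08 kg/m³ = 4.829e-05 mg/L = 0.04829 µg/L.

0.0483 µg/L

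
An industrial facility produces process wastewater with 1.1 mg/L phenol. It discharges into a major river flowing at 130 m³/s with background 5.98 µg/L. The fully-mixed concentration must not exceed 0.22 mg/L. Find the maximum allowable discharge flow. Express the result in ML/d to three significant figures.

5.98 µg/L = 0.00598 mg/L.
Mass balance at complete mixing: C_std·(Q_w + Q_r) = Q_w·C_e + Q_r·C_b.
Rearranging, Q_w = Q_r·(C_std − C_b)/(C_e − C_std) = 130·(0.22 − 0.00598) / (1.1 − 0.22) = 31.62 m³/s.
= 2732 ML/d.

2730 ML/d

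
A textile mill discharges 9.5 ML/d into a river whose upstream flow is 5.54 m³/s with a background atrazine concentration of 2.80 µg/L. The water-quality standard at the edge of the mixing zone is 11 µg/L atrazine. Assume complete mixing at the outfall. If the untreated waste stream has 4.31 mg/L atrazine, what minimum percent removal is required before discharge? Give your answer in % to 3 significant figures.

90.2 %

9.5 ML/d = 0.11 m³/s.
2.80 µg/L = 0.0028 mg/L.
11 µg/L = 0.011 mg/L.
Mass balance: 0.011·5.65 = 0.11·Cₑ + 5.54·0.0028.
Cₑ = (0.06215 − 0.01551) / 0.11 = 0.4242 mg/L.
Required removal = 1 − 0.4242/4.31 = 90.16 %.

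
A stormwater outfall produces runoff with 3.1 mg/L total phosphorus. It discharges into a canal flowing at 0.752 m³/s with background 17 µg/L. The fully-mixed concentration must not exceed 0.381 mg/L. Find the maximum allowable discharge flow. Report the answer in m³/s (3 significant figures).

17 µg/L = 0.017 mg/L.
Mass balance at complete mixing: C_std·(Q_w + Q_r) = Q_w·C_e + Q_r·C_b.
Rearranging, Q_w = Q_r·(C_std − C_b)/(C_e − C_std) = 0.752·(0.381 − 0.017) / (3.1 − 0.381) = 0.1007 m³/s.

0.101 m³/s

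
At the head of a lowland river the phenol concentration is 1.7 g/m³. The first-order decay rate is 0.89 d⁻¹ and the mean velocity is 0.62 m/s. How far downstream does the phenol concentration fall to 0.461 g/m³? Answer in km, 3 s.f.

78.5 km

From C = C₀·e^(−kt), t = ln(C₀/C)/k = ln(1.7/0.461)/0.89 = 1.305/0.89 = 1.466 d.
Distance = v·t = 0.62 m/s × 1.267e+05 s = 7.855e+04 m = 78.55 km.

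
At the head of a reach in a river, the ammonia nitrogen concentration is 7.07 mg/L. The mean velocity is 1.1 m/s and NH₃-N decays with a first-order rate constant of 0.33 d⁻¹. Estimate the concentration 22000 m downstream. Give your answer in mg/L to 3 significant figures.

6.55 mg/L

Travel time t = 22000 m / 1.1 m/s = 2.2e+04/1.1 = 2e+04 s = 0.2315 d.
First-order decay: C = 7.07·exp(−0.33·0.2315) = 7.07·0.9265 = 6.55 mg/L.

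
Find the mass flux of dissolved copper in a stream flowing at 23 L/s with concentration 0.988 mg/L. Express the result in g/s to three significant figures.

0.0227 g/s

23 L/s = 0.023 m³/s.
Mass flux = Q·C = 0.023 m³/s × 0.988 g/m³ = 0.02272 g/s.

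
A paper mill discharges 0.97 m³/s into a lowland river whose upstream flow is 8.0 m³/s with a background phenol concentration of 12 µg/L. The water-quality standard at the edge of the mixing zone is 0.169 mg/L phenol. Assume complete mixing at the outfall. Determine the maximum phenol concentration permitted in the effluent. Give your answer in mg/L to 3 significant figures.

1.46 mg/L

12 µg/L = 0.012 mg/L.
Mass balance: 0.169·8.97 = 0.97·Cₑ + 8·0.012.
Cₑ = (1.516 − 0.096) / 0.97 = 1.464 mg/L.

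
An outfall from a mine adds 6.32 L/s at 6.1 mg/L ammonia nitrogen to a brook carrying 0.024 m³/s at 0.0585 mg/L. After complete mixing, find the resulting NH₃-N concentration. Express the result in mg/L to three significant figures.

1.32 mg/L

6.32 L/s = 0.00632 m³/s.
Flow-weighted mixing gives C = (0.00632·6.1 + 0.024·0.0585) / (0.00632 + 0.024) = 0.03996/0.03032 = 1.318 mg/L.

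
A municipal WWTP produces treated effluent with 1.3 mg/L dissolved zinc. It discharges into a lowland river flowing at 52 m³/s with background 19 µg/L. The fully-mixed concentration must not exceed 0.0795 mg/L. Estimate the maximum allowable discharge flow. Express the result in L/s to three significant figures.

19 µg/L = 0.019 mg/L.
Mass balance at complete mixing: C_std·(Q_w + Q_r) = Q_w·C_e + Q_r·C_b.
Rearranging, Q_w = Q_r·(C_std − C_b)/(C_e − C_std) = 52·(0.0795 − 0.019) / (1.3 − 0.0795) = 2.578 m³/s.
= 2578 L/s.

2580 L/s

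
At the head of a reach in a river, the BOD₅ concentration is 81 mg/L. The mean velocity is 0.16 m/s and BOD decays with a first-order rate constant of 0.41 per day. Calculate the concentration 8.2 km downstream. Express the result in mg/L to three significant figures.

63.5 mg/L

Travel time t = 8.2 km / 0.16 m/s = 8200/0.16 = 5.125e+04 s = 0.5932 d.
First-order decay: C = 81·exp(−0.41·0.5932) = 81·0.7841 = 63.51 mg/L.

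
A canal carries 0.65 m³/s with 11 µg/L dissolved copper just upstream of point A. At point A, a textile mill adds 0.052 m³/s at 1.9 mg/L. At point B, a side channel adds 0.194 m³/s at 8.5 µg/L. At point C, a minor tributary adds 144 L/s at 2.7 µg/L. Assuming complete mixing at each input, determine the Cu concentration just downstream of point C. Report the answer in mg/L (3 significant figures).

11 µg/L = 0.011 mg/L.
After input A: C = (0.65·0.011 + 0.052·1.9) / 0.702 = 0.1509 mg/L.
8.5 µg/L = 0.0085 mg/L.
After input B: C = (0.702·0.1509 + 0.194·0.0085) / 0.896 = 0.1201 mg/L.
144 L/s = 0.144 m³/s.
2.7 µg/L = 0.0027 mg/L.
After input C: C = (0.896·0.1201 + 0.144·0.0027) / 1.04 = 0.1038 mg/L.

0.104 mg/L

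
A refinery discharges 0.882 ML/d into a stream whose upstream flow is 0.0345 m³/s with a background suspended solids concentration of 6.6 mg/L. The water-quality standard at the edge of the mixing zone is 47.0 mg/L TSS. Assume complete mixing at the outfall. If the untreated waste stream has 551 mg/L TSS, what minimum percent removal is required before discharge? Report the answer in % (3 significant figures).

66.7 %

0.882 ML/d = 0.01021 m³/s.
Mass balance: 47·0.04471 = 0.01021·Cₑ + 0.0345·6.6.
Cₑ = (2.101 − 0.2277) / 0.01021 = 183.5 mg/L.
Required removal = 1 − 183.5/551 = 66.69 %.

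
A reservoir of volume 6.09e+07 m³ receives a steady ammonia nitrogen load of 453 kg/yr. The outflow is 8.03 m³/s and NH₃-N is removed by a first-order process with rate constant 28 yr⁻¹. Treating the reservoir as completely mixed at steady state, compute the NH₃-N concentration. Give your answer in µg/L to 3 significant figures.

0.231 µg/L

Outflow Q = 8.03 m³/s × 3.156e+07 s/yr = 2.534e+08 m³/yr.
Steady-state CSTR mass balance: W = Q·C + k·V·C, so C = W/(Q + kV).
Q + kV = 2.534e+08 + 28·6.09e+07 = 1.959e+09 m³/yr.
C = 453/1.959e+09 = 2.313e-07 kg/m³ = 0.0002313 mg/L = 0.2313 µg/L.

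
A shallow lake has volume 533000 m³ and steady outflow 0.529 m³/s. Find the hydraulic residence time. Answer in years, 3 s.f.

0.0319 yr

Q = 0.529 m³/s × 3.156e+07 s/yr = 1.669e+07 m³/yr.
Hydraulic residence time τ = V/Q = 533000/1.669e+07 = 0.03193 yr.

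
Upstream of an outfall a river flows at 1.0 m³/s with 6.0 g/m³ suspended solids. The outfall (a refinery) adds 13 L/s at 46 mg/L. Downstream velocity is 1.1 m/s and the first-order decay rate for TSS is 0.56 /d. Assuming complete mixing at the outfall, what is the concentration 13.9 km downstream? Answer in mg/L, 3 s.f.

6.00 mg/L

13 L/s = 0.013 m³/s.
After complete mixing, C₀ = (0.013·46 + 1·6) / 1.013 = 6.513 mg/L.
Travel time t = 1.39e+04 m / 1.1 m/s = 1.264e+04 s = 0.1463 d.
C = 6.513·exp(−0.56·0.1463) = 6.513·0.9214 = 6.001 mg/L.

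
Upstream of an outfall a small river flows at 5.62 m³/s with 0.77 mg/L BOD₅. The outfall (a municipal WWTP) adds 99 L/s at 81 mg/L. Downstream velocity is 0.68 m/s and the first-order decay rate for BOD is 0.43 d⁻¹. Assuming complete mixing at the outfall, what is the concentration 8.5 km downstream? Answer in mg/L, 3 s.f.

2.03 mg/L

99 L/s = 0.099 m³/s.
After complete mixing, C₀ = (0.099·81 + 5.62·0.77) / 5.719 = 2.159 mg/L.
Travel time t = 8500 m / 0.68 m/s = 1.25e+04 s = 0.1447 d.
C = 2.159·exp(−0.43·0.1447) = 2.159·0.9397 = 2.029 mg/L.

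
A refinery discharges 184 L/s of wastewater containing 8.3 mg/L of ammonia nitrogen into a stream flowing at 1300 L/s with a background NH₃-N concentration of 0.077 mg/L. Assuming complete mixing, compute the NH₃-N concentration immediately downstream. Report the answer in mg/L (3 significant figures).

1.10 mg/L

184 L/s = 0.184 m³/s.
1300 L/s = 1.3 m³/s.
Conservation of mass across the mixing zone: C = (0.184·8.3 + 1.3·0.077) / (0.184 + 1.3) = 1.627/1.484 = 1.097 mg/L.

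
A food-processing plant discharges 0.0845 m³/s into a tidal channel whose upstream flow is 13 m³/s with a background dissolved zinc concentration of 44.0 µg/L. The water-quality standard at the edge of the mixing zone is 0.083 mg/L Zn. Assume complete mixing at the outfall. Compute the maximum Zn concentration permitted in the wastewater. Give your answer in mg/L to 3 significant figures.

6.08 mg/L

44.0 µg/L = 0.044 mg/L.
Mass balance: 0.083·13.08 = 0.0845·Cₑ + 13·0.044.
Cₑ = (1.086 − 0.572) / 0.0845 = 6.083 mg/L.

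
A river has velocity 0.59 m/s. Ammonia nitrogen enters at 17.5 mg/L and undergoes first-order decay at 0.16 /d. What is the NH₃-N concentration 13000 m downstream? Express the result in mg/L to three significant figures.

Travel time t = 13000 m / 0.59 m/s = 1.3e+04/0.59 = 2.203e+04 s = 0.255 d.
First-order decay: C = 17.5·exp(−0.16·0.255) = 17.5·0.96 = 16.8 mg/L.

16.8 mg/L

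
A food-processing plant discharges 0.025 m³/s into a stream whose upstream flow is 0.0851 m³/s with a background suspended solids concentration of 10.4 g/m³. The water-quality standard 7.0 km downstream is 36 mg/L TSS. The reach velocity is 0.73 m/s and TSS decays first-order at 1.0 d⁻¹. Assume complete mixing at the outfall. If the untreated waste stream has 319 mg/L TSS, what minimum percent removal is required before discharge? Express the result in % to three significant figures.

Travel time to the compliance point: t = 7000/0.73 = 9589 s = 0.111 d; decay factor exp(−1.0·0.111) = 0.895.
So the concentration just after mixing may be at most 36/0.895 = 40.23 mg/L.
Mass balance: 40.23·0.1101 = 0.025·Cₑ + 0.0851·10.4.
Cₑ = (4.429 − 0.885) / 0.025 = 141.8 mg/L.
Required removal = 1 − 141.8/319 = 55.56 %.

55.6 %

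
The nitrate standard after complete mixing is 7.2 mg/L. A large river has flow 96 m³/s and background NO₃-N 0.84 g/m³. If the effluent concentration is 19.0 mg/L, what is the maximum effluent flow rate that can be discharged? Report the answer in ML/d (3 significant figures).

4470 ML/d

Mass balance at complete mixing: C_std·(Q_w + Q_r) = Q_w·C_e + Q_r·C_b.
Rearranging, Q_w = Q_r·(C_std − C_b)/(C_e − C_std) = 96·(7.2 − 0.84) / (19 − 7.2) = 51.74 m³/s.
= 4471 ML/d.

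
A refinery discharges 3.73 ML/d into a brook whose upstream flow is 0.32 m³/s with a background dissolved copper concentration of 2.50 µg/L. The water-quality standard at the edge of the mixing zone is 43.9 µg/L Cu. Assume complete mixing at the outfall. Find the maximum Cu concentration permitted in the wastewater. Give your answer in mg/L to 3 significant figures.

3.73 ML/d = 0.04317 m³/s.
2.50 µg/L = 0.0025 mg/L.
43.9 µg/L = 0.0439 mg/L.
Mass balance: 0.0439·0.3632 = 0.04317·Cₑ + 0.32·0.0025.
Cₑ = (0.01594 − 0.0008) / 0.04317 = 0.3508 mg/L.

0.351 mg/L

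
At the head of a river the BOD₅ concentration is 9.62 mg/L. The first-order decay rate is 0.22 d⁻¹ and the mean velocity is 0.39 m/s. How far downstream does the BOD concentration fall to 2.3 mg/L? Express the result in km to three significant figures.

219 km

From C = C₀·e^(−kt), t = ln(C₀/C)/k = ln(9.62/2.3)/0.22 = 1.431/0.22 = 6.504 d.
Distance = v·t = 0.39 m/s × 5.62e+05 s = 2.192e+05 m = 219.2 km.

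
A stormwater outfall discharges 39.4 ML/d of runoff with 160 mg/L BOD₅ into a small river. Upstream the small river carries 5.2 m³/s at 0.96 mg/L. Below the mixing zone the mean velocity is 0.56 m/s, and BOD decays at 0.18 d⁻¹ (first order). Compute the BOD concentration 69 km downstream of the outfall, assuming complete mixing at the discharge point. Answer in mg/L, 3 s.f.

39.4 ML/d = 0.456 m³/s.
After complete mixing, C₀ = (0.456·160 + 5.2·0.96) / 5.656 = 13.78 mg/L.
Travel time t = 6.9e+04 m / 0.56 m/s = 1.232e+05 s = 1.426 d.
C = 13.78·exp(−0.18·1.426) = 13.78·0.7736 = 10.66 mg/L.

10.7 mg/L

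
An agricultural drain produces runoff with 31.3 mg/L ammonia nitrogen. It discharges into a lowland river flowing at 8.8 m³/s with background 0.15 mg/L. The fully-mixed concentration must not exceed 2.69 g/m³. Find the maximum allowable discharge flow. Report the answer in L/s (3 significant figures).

781 L/s

Mass balance at complete mixing: C_std·(Q_w + Q_r) = Q_w·C_e + Q_r·C_b.
Rearranging, Q_w = Q_r·(C_std − C_b)/(C_e − C_std) = 8.8·(2.69 − 0.15) / (31.3 − 2.69) = 0.7813 m³/s.
= 781.3 L/s.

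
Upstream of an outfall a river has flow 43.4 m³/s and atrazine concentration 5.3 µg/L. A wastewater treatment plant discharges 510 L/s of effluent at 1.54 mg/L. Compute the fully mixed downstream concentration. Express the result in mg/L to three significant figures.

0.0231 mg/L

510 L/s = 0.51 m³/s.
5.3 µg/L = 0.0053 mg/L.
Flow-weighted mixing gives C = (0.51·1.54 + 43.4·0.0053) / (0.51 + 43.4) = 1.015/43.91 = 0.02313 mg/L.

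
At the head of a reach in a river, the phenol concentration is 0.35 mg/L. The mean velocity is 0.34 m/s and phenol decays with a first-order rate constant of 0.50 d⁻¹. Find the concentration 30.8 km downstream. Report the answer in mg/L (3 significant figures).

0.207 mg/L

Travel time t = 30.8 km / 0.34 m/s = 3.08e+04/0.34 = 9.059e+04 s = 1.048 d.
First-order decay: C = 0.35·exp(−0.50·1.048) = 0.35·0.592 = 0.2072 mg/L.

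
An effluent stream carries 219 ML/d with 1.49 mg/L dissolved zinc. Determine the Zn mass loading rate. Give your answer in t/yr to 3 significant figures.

119 t/yr

219 ML/d = 2.535 m³/s.
Mass flux = Q·C = 2.535 m³/s × 1.49 g/m³ = 3.777 g/s.
= 3.777 g/s × 31.56 = 119.2 t/yr.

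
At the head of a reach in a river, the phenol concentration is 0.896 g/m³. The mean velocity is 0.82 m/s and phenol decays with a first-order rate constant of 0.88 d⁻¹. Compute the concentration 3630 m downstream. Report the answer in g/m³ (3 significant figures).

0.856 g/m³

Travel time t = 3630 m / 0.82 m/s = 3630/0.82 = 4427 s = 0.05124 d.
First-order decay: C = 0.896·exp(−0.88·0.05124) = 0.896·0.9559 = 0.8565 g/m³.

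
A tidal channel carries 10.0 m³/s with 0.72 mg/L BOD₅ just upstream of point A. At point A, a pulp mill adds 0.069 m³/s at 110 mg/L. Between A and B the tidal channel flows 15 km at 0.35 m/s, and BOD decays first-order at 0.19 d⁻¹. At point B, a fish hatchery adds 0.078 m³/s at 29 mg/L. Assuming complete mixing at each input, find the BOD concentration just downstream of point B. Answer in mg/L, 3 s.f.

After input A: C = (10·0.72 + 0.069·110) / 10.07 = 1.469 mg/L.
Over the 15 km reach to input B (t = 4.286e+04 s = 0.496 d), decay gives C = 1.469·exp(−0.19·0.496) = 1.337 mg/L.
After input B: C = (10.07·1.337 + 0.078·29) / 10.15 = 1.549 mg/L.

1.55 mg/L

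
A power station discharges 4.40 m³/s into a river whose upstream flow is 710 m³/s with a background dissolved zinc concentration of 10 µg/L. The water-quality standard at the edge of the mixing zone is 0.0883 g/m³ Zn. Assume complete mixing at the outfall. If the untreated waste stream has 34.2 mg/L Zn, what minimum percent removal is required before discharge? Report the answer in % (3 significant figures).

10 µg/L = 0.01 mg/L.
Mass balance: 0.0883·714.4 = 4.4·Cₑ + 710·0.01.
Cₑ = (63.08 − 7.1) / 4.4 = 12.72 mg/L.
Required removal = 1 − 12.72/34.2 = 62.8 %.

62.8 %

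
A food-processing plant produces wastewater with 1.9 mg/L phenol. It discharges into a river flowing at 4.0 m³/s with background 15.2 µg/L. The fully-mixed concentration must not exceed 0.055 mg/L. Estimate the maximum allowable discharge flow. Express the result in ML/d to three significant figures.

15.2 µg/L = 0.0152 mg/L.
Mass balance at complete mixing: C_std·(Q_w + Q_r) = Q_w·C_e + Q_r·C_b.
Rearranging, Q_w = Q_r·(C_std − C_b)/(C_e − C_std) = 4.0·(0.055 − 0.0152) / (1.9 − 0.055) = 0.08629 m³/s.
= 7.455 ML/d.

7.46 ML/d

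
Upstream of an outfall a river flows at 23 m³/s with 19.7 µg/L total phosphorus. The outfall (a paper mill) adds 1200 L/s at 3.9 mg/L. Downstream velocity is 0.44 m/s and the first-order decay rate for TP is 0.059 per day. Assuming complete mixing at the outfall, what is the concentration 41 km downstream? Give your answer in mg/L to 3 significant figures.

0.199 mg/L

1200 L/s = 1.2 m³/s.
19.7 µg/L = 0.0197 mg/L.
After complete mixing, C₀ = (1.2·3.9 + 23·0.0197) / 24.2 = 0.2121 mg/L.
Travel time t = 4.1e+04 m / 0.44 m/s = 9.318e+04 s = 1.078 d.
C = 0.2121·exp(−0.059·1.078) = 0.2121·0.9384 = 0.199 mg/L.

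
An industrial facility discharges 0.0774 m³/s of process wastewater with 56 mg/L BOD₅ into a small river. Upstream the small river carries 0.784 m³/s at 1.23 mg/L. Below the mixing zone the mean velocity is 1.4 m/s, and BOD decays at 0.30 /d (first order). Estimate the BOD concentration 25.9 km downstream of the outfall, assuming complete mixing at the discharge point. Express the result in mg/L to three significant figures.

5.77 mg/L

After complete mixing, C₀ = (0.0774·56 + 0.784·1.23) / 0.8614 = 6.151 mg/L.
Travel time t = 2.59e+04 m / 1.4 m/s = 1.85e+04 s = 0.2141 d.
C = 6.151·exp(−0.30·0.2141) = 6.151·0.9378 = 5.769 mg/L.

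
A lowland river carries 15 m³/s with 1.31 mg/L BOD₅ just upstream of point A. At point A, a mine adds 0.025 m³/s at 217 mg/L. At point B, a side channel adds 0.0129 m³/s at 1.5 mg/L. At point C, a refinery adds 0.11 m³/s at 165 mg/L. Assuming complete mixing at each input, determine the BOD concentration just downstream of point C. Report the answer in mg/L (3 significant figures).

After input A: C = (15·1.31 + 0.025·217) / 15.03 = 1.669 mg/L.
After input B: C = (15.03·1.669 + 0.0129·1.5) / 15.04 = 1.669 mg/L.
After input C: C = (15.04·1.669 + 0.11·165) / 15.15 = 2.855 mg/L.

2.85 mg/L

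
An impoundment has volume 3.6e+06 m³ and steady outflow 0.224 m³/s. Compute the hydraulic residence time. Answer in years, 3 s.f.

Q = 0.224 m³/s × 3.156e+07 s/yr = 7.069e+06 m³/yr.
Hydraulic residence time τ = V/Q = 3.6e+06/7.069e+06 = 0.5093 yr.

0.509 yr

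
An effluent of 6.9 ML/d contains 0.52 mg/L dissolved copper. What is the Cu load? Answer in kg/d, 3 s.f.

3.59 kg/d

6.9 ML/d = 0.07986 m³/s.
Mass flux = Q·C = 0.07986 m³/s × 0.52 g/m³ = 0.04153 g/s.
= 0.04153 g/s × 86.4 = 3.588 kg/d.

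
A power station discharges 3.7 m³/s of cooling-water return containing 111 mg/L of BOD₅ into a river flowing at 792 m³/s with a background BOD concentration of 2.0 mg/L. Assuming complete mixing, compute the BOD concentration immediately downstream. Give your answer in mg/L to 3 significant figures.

Flow-weighted mixing gives C = (3.7·111 + 792·2) / (3.7 + 792) = 1995/795.7 = 2.507 mg/L.

2.51 mg/L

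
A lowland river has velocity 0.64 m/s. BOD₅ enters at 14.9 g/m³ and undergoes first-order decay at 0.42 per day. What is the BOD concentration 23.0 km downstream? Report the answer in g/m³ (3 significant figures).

12.5 g/m³

Travel time t = 23.0 km / 0.64 m/s = 2.3e+04/0.64 = 3.594e+04 s = 0.4159 d.
First-order decay: C = 14.9·exp(−0.42·0.4159) = 14.9·0.8397 = 12.51 g/m³.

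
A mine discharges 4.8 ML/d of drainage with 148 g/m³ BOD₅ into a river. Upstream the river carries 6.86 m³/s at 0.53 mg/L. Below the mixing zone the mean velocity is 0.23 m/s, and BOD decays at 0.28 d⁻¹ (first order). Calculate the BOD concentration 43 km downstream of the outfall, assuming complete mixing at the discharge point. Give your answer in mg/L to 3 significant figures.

0.936 mg/L

4.8 ML/d = 0.05556 m³/s.
After complete mixing, C₀ = (0.05556·148 + 6.86·0.53) / 6.916 = 1.715 mg/L.
Travel time t = 4.3e+04 m / 0.23 m/s = 1.87e+05 s = 2.164 d.
C = 1.715·exp(−0.28·2.164) = 1.715·0.5456 = 0.9355 mg/L.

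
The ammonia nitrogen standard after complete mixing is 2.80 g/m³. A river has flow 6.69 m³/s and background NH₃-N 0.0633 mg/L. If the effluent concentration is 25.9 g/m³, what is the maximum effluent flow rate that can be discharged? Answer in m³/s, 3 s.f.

Mass balance at complete mixing: C_std·(Q_w + Q_r) = Q_w·C_e + Q_r·C_b.
Rearranging, Q_w = Q_r·(C_std − C_b)/(C_e − C_std) = 6.69·(2.8 − 0.0633) / (25.9 − 2.8) = 0.7926 m³/s.

0.793 m³/s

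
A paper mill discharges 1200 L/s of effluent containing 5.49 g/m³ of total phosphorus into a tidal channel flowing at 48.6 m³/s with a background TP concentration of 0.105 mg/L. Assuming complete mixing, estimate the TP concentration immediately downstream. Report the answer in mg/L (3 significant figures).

0.235 mg/L

1200 L/s = 1.2 m³/s.
Flow-weighted mixing gives C = (1.2·5.49 + 48.6·0.105) / (1.2 + 48.6) = 11.69/49.8 = 0.2348 mg/L.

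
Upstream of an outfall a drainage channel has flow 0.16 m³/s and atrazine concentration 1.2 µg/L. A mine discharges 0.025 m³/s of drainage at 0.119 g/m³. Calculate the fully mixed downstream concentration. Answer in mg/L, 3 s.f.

0.0171 mg/L

1.2 µg/L = 0.0012 mg/L.
Flow-weighted mixing gives C = (0.025·0.119 + 0.16·0.0012) / (0.025 + 0.16) = 0.003167/0.185 = 0.01712 mg/L.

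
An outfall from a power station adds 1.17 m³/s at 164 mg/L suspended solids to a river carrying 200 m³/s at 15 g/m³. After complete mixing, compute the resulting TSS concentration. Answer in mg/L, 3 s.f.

By mass balance at complete mixing, C = (1.17·164 + 200·15) / (1.17 + 200) = 3192/201.2 = 15.87 mg/L.

15.9 mg/L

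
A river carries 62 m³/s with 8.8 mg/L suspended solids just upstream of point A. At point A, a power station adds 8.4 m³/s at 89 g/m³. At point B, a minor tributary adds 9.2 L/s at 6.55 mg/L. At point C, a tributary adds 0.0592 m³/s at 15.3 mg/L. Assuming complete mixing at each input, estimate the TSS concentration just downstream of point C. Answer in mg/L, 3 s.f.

After input A: C = (62·8.8 + 8.4·89) / 70.4 = 18.37 mg/L.
9.2 L/s = 0.0092 m³/s.
After input B: C = (70.4·18.37 + 0.0092·6.55) / 70.41 = 18.37 mg/L.
After input C: C = (70.41·18.37 + 0.0592·15.3) / 70.47 = 18.37 mg/L.

18.4 mg/L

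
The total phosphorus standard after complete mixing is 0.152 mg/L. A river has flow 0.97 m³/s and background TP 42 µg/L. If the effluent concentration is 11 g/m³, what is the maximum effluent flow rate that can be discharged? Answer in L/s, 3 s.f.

42 µg/L = 0.042 mg/L.
Mass balance at complete mixing: C_std·(Q_w + Q_r) = Q_w·C_e + Q_r·C_b.
Rearranging, Q_w = Q_r·(C_std − C_b)/(C_e − C_std) = 0.97·(0.152 − 0.042) / (11 − 0.152) = 0.009836 m³/s.
= 9.836 L/s.

9.84 L/s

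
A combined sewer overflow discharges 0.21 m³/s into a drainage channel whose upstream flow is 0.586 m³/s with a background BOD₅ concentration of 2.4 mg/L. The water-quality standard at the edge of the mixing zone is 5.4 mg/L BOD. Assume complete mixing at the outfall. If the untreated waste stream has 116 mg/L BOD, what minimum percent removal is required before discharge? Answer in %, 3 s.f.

88.1 %

Mass balance: 5.4·0.796 = 0.21·Cₑ + 0.586·2.4.
Cₑ = (4.298 − 1.406) / 0.21 = 13.77 mg/L.
Required removal = 1 − 13.77/116 = 88.13 %.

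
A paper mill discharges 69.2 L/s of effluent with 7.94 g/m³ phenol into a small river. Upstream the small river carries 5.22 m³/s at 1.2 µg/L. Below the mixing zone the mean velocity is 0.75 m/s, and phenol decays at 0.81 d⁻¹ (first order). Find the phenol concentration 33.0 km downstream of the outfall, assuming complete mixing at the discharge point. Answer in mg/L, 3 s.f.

69.2 L/s = 0.0692 m³/s.
1.2 µg/L = 0.0012 mg/L.
After complete mixing, C₀ = (0.0692·7.94 + 5.22·0.0012) / 5.289 = 0.1051 mg/L.
Travel time t = 3.3e+04 m / 0.75 m/s = 4.4e+04 s = 0.5093 d.
C = 0.1051·exp(−0.81·0.5093) = 0.1051·0.662 = 0.06955 mg/L.

0.0696 mg/L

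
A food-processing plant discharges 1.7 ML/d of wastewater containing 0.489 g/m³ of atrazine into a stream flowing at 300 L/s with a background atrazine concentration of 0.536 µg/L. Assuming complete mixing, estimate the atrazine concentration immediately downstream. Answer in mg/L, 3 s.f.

1.7 ML/d = 0.01968 m³/s.
300 L/s = 0.3 m³/s.
0.536 µg/L = 0.000536 mg/L.
Conservation of mass across the mixing zone: C = (0.01968·0.489 + 0.3·0.000536) / (0.01968 + 0.3) = 0.009782/0.3197 = 0.0306 mg/L.

0.0306 mg/L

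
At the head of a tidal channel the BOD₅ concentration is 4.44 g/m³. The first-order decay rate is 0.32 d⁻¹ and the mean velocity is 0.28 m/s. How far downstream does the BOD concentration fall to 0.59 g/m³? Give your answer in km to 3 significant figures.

From C = C₀·e^(−kt), t = ln(C₀/C)/k = ln(4.44/0.59)/0.32 = 2.018/0.32 = 6.307 d.
Distance = v·t = 0.28 m/s × 5.449e+05 s = 1.526e+05 m = 152.6 km.

153 km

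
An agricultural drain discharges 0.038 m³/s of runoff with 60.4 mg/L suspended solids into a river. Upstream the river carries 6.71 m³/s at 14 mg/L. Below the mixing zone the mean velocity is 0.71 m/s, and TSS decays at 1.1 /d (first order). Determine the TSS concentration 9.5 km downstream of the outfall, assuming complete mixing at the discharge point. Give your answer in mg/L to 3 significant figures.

After complete mixing, C₀ = (0.038·60.4 + 6.71·14) / 6.748 = 14.26 mg/L.
Travel time t = 9500 m / 0.71 m/s = 1.338e+04 s = 0.1549 d.
C = 14.26·exp(−1.1·0.1549) = 14.26·0.8434 = 12.03 mg/L.

12.0 mg/L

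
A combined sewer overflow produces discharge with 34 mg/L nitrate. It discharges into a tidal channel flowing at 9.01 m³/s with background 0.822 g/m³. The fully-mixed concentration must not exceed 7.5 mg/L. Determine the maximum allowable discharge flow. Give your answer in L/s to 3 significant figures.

2270 L/s

Mass balance at complete mixing: C_std·(Q_w + Q_r) = Q_w·C_e + Q_r·C_b.
Rearranging, Q_w = Q_r·(C_std − C_b)/(C_e − C_std) = 9.01·(7.5 − 0.822) / (34 − 7.5) = 2.271 m³/s.
= 2271 L/s.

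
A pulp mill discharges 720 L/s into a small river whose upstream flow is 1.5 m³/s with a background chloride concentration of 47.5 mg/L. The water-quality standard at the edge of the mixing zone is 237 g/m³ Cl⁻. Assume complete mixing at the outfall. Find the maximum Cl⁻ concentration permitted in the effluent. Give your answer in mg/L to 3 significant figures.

632 mg/L

720 L/s = 0.72 m³/s.
Mass balance: 237·2.22 = 0.72·Cₑ + 1.5·47.5.
Cₑ = (526.1 − 71.25) / 0.72 = 631.8 mg/L.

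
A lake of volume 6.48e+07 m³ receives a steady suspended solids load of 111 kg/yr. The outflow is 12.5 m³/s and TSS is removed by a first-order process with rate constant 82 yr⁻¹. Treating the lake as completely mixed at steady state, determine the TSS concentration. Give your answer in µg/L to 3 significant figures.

Outflow Q = 12.5 m³/s × 3.156e+07 s/yr = 3.945e+08 m³/yr.
Steady-state CSTR mass balance: W = Q·C + k·V·C, so C = W/(Q + kV).
Q + kV = 3.945e+08 + 82·6.48e+07 = 5.708e+09 m³/yr.
C = 111/5.708e+09 = 1.945e-08 kg/m³ = 1.945e-05 mg/L = 0.01945 µg/L.

0.0194 µg/L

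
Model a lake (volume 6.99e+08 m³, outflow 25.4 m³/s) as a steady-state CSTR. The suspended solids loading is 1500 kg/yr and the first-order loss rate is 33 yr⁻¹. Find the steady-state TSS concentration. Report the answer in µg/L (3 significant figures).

0.0628 µg/L

Outflow Q = 25.4 m³/s × 3.156e+07 s/yr = 8.016e+08 m³/yr.
Steady-state CSTR mass balance: W = Q·C + k·V·C, so C = W/(Q + kV).
Q + kV = 8.016e+08 + 33·6.99e+08 = 2.387e+10 m³/yr.
C = 1500/2.387e+10 = 6.284e-08 kg/m³ = 6.284e-05 mg/L = 0.06284 µg/L.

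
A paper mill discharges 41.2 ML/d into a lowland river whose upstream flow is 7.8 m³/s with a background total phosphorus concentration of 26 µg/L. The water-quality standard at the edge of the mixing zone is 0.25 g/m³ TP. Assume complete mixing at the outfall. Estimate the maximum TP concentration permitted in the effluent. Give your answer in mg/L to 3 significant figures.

41.2 ML/d = 0.4769 m³/s.
26 µg/L = 0.026 mg/L.
Mass balance: 0.25·8.277 = 0.4769·Cₑ + 7.8·0.026.
Cₑ = (2.069 − 0.2028) / 0.4769 = 3.914 mg/L.

3.91 mg/L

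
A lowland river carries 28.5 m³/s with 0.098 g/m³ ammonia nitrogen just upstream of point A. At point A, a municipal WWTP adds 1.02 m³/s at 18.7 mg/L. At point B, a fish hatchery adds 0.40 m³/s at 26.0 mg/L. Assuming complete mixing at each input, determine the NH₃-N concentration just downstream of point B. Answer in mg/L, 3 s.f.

After input A: C = (28.5·0.098 + 1.02·18.7) / 29.52 = 0.7408 mg/L.
After input B: C = (29.52·0.7408 + 0.4·26) / 29.92 = 1.078 mg/L.

1.08 mg/L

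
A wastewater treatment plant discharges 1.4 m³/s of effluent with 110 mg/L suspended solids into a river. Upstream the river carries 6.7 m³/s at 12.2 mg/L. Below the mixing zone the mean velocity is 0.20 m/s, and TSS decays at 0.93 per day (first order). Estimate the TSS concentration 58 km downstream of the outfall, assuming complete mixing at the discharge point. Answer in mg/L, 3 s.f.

After complete mixing, C₀ = (1.4·110 + 6.7·12.2) / 8.1 = 29.1 mg/L.
Travel time t = 5.8e+04 m / 0.20 m/s = 2.9e+05 s = 3.356 d.
C = 29.1·exp(−0.93·3.356) = 29.1·0.04409 = 1.283 mg/L.

1.28 mg/L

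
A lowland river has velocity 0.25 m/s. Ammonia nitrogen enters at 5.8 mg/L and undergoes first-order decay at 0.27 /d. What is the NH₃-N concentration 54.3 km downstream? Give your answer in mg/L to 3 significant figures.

2.94 mg/L

Travel time t = 54.3 km / 0.25 m/s = 5.43e+04/0.25 = 2.172e+05 s = 2.514 d.
First-order decay: C = 5.8·exp(−0.27·2.514) = 5.8·0.5073 = 2.942 mg/L.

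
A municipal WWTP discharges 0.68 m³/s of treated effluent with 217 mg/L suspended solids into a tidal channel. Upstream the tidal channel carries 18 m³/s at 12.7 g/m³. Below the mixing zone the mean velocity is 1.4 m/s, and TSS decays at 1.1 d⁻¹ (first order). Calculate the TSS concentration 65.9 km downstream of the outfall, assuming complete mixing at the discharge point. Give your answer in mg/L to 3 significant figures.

After complete mixing, C₀ = (0.68·217 + 18·12.7) / 18.68 = 20.14 mg/L.
Travel time t = 6.59e+04 m / 1.4 m/s = 4.707e+04 s = 0.5448 d.
C = 20.14·exp(−1.1·0.5448) = 20.14·0.5492 = 11.06 mg/L.

11.1 mg/L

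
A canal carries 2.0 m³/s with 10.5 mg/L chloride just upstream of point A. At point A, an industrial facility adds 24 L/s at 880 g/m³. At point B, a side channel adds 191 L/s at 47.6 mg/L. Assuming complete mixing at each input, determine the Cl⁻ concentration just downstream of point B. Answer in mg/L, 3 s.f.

23.1 mg/L

24 L/s = 0.024 m³/s.
After input A: C = (2·10.5 + 0.024·880) / 2.024 = 20.81 mg/L.
191 L/s = 0.191 m³/s.
After input B: C = (2.024·20.81 + 0.191·47.6) / 2.215 = 23.12 mg/L.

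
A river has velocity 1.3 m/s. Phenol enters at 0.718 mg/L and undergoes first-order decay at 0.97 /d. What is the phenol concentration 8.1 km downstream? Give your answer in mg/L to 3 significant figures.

Travel time t = 8.1 km / 1.3 m/s = 8100/1.3 = 6231 s = 0.07212 d.
First-order decay: C = 0.718·exp(−0.97·0.07212) = 0.718·0.9324 = 0.6695 mg/L.

0.669 mg/L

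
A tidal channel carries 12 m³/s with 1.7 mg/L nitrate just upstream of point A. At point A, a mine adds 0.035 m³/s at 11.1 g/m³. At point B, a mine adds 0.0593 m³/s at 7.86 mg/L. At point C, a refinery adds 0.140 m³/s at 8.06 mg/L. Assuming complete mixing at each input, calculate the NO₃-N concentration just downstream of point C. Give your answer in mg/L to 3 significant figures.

After input A: C = (12·1.7 + 0.035·11.1) / 12.04 = 1.727 mg/L.
After input B: C = (12.04·1.727 + 0.0593·7.86) / 12.09 = 1.757 mg/L.
After input C: C = (12.09·1.757 + 0.14·8.06) / 12.23 = 1.83 mg/L.

1.83 mg/L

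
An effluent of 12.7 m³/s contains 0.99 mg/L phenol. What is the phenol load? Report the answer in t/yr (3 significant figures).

Mass flux = Q·C = 12.7 m³/s × 0.99 g/m³ = 12.57 g/s.
= 12.57 g/s × 31.56 = 396.8 t/yr.

397 t/yr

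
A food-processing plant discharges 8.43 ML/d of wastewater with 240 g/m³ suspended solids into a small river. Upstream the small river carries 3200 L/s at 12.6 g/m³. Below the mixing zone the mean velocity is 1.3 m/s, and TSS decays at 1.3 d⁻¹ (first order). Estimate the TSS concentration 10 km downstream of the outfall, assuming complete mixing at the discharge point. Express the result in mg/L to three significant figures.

17.2 mg/L

8.43 ML/d = 0.09757 m³/s.
3200 L/s = 3.2 m³/s.
After complete mixing, C₀ = (0.09757·240 + 3.2·12.6) / 3.298 = 19.33 mg/L.
Travel time t = 1e+04 m / 1.3 m/s = 7692 s = 0.08903 d.
C = 19.33·exp(−1.3·0.08903) = 19.33·0.8907 = 17.22 mg/L.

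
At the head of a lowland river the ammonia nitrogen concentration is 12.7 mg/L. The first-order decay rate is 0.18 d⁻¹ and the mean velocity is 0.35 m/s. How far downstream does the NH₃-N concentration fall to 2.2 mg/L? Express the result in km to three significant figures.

From C = C₀·e^(−kt), t = ln(C₀/C)/k = ln(12.7/2.2)/0.18 = 1.753/0.18 = 9.74 d.
Distance = v·t = 0.35 m/s × 8.415e+05 s = 2.945e+05 m = 294.5 km.

295 km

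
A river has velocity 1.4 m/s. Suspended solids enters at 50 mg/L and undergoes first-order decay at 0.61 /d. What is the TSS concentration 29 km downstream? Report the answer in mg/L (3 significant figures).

43.2 mg/L

Travel time t = 29 km / 1.4 m/s = 2.9e+04/1.4 = 2.071e+04 s = 0.2397 d.
First-order decay: C = 50·exp(−0.61·0.2397) = 50·0.8639 = 43.2 mg/L.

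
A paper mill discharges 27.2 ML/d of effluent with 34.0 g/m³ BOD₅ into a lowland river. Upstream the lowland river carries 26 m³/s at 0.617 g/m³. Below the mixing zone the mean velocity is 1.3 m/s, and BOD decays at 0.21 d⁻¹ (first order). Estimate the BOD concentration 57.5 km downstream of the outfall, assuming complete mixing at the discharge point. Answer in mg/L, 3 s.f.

27.2 ML/d = 0.3148 m³/s.
After complete mixing, C₀ = (0.3148·34 + 26·0.617) / 26.31 = 1.016 mg/L.
Travel time t = 5.75e+04 m / 1.3 m/s = 4.423e+04 s = 0.5119 d.
C = 1.016·exp(−0.21·0.5119) = 1.016·0.8981 = 0.9128 mg/L.

0.913 mg/L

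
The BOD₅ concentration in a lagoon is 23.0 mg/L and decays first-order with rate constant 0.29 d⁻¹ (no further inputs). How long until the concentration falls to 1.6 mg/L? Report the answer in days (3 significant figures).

9.19 d

t = ln(C₀/C)/k = ln(23.0/1.6)/0.29 = 2.665/0.29 = 9.191 d.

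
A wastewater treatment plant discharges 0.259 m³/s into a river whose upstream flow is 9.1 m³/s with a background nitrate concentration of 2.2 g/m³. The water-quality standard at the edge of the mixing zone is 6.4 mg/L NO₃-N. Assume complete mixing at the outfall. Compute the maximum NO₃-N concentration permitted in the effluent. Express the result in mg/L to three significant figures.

154 mg/L

Mass balance: 6.4·9.359 = 0.259·Cₑ + 9.1·2.2.
Cₑ = (59.9 − 20.02) / 0.259 = 154 mg/L.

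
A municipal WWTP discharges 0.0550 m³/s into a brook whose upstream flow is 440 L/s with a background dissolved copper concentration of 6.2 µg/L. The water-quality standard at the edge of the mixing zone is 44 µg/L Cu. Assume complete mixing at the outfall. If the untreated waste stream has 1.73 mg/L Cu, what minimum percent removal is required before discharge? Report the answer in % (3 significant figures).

440 L/s = 0.44 m³/s.
6.2 µg/L = 0.0062 mg/L.
44 µg/L = 0.044 mg/L.
Mass balance: 0.044·0.495 = 0.055·Cₑ + 0.44·0.0062.
Cₑ = (0.02178 − 0.002728) / 0.055 = 0.3464 mg/L.
Required removal = 1 − 0.3464/1.73 = 79.98 %.

80.0 %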